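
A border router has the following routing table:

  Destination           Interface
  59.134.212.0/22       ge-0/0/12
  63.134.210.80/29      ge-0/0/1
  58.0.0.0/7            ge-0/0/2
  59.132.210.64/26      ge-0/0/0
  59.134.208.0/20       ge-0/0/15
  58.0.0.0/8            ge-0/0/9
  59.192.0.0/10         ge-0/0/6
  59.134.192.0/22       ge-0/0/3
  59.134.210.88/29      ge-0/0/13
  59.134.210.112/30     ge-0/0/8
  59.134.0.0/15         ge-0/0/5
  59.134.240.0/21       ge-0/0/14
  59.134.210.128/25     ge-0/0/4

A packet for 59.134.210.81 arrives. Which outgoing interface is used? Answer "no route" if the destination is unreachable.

Routes whose prefix contains 59.134.210.81:
  58.0.0.0/7 (58.0.0.0 - 59.255.255.255) -> ge-0/0/2
  59.134.0.0/15 (59.134.0.0 - 59.135.255.255) -> ge-0/0/5
  59.134.208.0/20 (59.134.208.0 - 59.134.223.255) -> ge-0/0/15
More-specific entries that do NOT match:
  59.134.210.112/30 (59.134.210.112 - 59.134.210.115) does not contain 59.134.210.81
  63.134.210.80/29 (63.134.210.80 - 63.134.210.87) does not contain 59.134.210.81
  59.134.210.88/29 (59.134.210.88 - 59.134.210.95) does not contain 59.134.210.81
  59.132.210.64/26 (59.132.210.64 - 59.132.210.127) does not contain 59.134.210.81
  59.134.210.128/25 (59.134.210.128 - 59.134.210.255) does not contain 59.134.210.81
  59.134.212.0/22 (59.134.212.0 - 59.134.215.255) does not contain 59.134.210.81
  59.134.192.0/22 (59.134.192.0 - 59.134.195.255) does not contain 59.134.210.81
  59.134.240.0/21 (59.134.240.0 - 59.134.247.255) does not contain 59.134.210.81
Longest matching prefix is /20 -> interface ge-0/0/15.

ge-0/0/15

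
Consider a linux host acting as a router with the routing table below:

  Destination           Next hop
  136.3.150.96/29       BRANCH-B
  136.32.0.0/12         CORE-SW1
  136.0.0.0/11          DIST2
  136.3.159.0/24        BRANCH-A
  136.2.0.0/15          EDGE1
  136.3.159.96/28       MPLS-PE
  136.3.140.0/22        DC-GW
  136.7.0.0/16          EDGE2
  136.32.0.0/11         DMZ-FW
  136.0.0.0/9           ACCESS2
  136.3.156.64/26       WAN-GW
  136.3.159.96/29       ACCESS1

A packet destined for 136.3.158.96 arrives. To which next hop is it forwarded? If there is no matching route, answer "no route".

Routes whose prefix contains 136.3.158.96:
  136.0.0.0/9 (136.0.0.0 - 136.127.255.255) -> ACCESS2
  136.0.0.0/11 (136.0.0.0 - 136.31.255.255) -> DIST2
  136.2.0.0/15 (136.2.0.0 - 136.3.255.255) -> EDGE1
More-specific entries that do NOT match:
  136.3.150.96/29 (136.3.150.96 - 136.3.150.103) does not contain 136.3.158.96
  136.3.159.96/29 (136.3.159.96 - 136.3.159.103) does not contain 136.3.158.96
  136.3.159.96/28 (136.3.159.96 - 136.3.159.111) does not contain 136.3.158.96
  136.3.156.64/26 (136.3.156.64 - 136.3.156.127) does not contain 136.3.158.96
  136.3.159.0/24 (136.3.159.0 - 136.3.159.255) does not contain 136.3.158.96
  136.3.140.0/22 (136.3.140.0 - 136.3.143.255) does not contain 136.3.158.96
  136.7.0.0/16 (136.7.0.0 - 136.7.255.255) does not contain 136.3.158.96
Longest matching prefix is /15 -> next hop EDGE1.

EDGE1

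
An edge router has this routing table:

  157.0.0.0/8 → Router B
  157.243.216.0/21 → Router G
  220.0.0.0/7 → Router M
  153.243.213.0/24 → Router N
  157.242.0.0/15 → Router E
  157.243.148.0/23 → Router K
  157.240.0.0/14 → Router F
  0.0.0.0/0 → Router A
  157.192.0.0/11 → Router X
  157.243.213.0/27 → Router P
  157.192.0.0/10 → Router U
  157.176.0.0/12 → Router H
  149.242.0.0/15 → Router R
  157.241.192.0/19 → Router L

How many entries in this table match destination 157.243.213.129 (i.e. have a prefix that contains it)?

5

Prefixes containing 157.243.213.129:
  0.0.0.0/0 (default, matches everything)
  157.0.0.0/8 (157.0.0.0 - 157.255.255.255)
  157.192.0.0/10 (157.192.0.0 - 157.255.255.255)
  157.240.0.0/14 (157.240.0.0 - 157.243.255.255)
  157.242.0.0/15 (157.242.0.0 - 157.243.255.255)
Total matching entries: 5.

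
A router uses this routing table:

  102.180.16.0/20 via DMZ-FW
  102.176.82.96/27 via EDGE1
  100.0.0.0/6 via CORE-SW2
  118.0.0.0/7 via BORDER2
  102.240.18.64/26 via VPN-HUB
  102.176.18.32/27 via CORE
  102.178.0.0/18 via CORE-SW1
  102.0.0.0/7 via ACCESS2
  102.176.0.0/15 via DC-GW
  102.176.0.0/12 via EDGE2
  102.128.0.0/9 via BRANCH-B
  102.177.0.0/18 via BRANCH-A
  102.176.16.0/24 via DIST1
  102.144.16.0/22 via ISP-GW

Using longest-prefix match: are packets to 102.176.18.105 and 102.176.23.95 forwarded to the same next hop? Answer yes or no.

yes

102.176.18.105: longest match 102.176.0.0/15 -> DC-GW
102.176.23.95: longest match 102.176.0.0/15 -> DC-GW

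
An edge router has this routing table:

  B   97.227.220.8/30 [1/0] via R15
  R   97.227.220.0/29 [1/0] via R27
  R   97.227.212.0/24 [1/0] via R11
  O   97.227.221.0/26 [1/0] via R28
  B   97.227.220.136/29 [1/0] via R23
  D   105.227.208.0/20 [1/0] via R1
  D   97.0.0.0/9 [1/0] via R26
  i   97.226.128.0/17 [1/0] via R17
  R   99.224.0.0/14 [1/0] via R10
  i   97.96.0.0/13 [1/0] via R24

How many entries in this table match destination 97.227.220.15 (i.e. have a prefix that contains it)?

0

No listed prefix contains 97.227.220.15.
Total matching entries: 0.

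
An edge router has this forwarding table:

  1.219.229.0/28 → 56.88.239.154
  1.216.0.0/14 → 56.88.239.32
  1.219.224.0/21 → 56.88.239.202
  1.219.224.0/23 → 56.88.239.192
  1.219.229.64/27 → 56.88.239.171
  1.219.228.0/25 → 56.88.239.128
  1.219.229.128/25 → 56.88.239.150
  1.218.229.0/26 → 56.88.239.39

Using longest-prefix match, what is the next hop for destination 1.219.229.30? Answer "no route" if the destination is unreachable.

Routes whose prefix contains 1.219.229.30:
  1.216.0.0/14 (1.216.0.0 - 1.219.255.255) -> 56.88.239.32
  1.219.224.0/21 (1.219.224.0 - 1.219.231.255) -> 56.88.239.202
More-specific entries that do NOT match:
  1.219.229.0/28 (1.219.229.0 - 1.219.229.15) does not contain 1.219.229.30
  1.219.229.64/27 (1.219.229.64 - 1.219.229.95) does not contain 1.219.229.30
  1.218.229.0/26 (1.218.229.0 - 1.218.229.63) does not contain 1.219.229.30
  1.219.228.0/25 (1.219.228.0 - 1.219.228.127) does not contain 1.219.229.30
  1.219.229.128/25 (1.219.229.128 - 1.219.229.255) does not contain 1.219.229.30
  1.219.224.0/23 (1.219.224.0 - 1.219.225.255) does not contain 1.219.229.30
Longest matching prefix is /21 -> next hop 56.88.239.202.

56.88.239.202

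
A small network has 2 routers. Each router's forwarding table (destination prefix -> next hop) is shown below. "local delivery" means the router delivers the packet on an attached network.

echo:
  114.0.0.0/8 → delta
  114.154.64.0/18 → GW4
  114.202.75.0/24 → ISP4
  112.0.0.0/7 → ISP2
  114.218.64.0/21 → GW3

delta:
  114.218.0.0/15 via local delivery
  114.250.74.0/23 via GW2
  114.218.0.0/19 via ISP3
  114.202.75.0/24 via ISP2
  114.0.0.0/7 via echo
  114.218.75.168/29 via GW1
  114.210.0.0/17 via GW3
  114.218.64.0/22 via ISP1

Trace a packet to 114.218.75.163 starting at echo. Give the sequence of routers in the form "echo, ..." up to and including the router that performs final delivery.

echo, delta

At echo: longest match for 114.218.75.163 is 114.0.0.0/8 -> delta
At delta: longest match for 114.218.75.163 is 114.218.0.0/15 -> local delivery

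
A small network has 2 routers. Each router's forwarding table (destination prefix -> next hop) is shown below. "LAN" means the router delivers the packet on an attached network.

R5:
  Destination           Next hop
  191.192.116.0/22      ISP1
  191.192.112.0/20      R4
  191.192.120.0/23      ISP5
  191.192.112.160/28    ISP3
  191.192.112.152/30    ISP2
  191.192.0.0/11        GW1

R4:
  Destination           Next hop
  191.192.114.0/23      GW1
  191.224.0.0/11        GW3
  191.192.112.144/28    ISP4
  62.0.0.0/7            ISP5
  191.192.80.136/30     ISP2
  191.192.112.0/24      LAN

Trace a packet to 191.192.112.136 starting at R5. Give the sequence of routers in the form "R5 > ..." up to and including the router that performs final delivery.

At R5: longest match for 191.192.112.136 is 191.192.112.0/20 -> R4
At R4: longest match for 191.192.112.136 is 191.192.112.0/24 -> LAN

R5 > R4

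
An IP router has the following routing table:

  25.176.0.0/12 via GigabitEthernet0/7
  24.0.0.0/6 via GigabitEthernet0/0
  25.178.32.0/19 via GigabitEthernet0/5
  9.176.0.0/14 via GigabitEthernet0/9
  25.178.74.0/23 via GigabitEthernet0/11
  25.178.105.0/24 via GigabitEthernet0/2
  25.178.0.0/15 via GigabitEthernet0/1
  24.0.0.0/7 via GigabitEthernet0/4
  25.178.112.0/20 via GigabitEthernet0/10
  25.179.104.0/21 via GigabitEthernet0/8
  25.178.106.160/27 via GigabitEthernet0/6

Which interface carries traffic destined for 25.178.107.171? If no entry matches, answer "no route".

Routes whose prefix contains 25.178.107.171:
  24.0.0.0/6 (24.0.0.0 - 27.255.255.255) -> GigabitEthernet0/0
  24.0.0.0/7 (24.0.0.0 - 25.255.255.255) -> GigabitEthernet0/4
  25.176.0.0/12 (25.176.0.0 - 25.191.255.255) -> GigabitEthernet0/7
  25.178.0.0/15 (25.178.0.0 - 25.179.255.255) -> GigabitEthernet0/1
More-specific entries that do NOT match:
  25.178.106.160/27 (25.178.106.160 - 25.178.106.191) does not contain 25.178.107.171
  25.178.105.0/24 (25.178.105.0 - 25.178.105.255) does not contain 25.178.107.171
  25.178.74.0/23 (25.178.74.0 - 25.178.75.255) does not contain 25.178.107.171
  25.179.104.0/21 (25.179.104.0 - 25.179.111.255) does not contain 25.178.107.171
  25.178.112.0/20 (25.178.112.0 - 25.178.127.255) does not contain 25.178.107.171
  25.178.32.0/19 (25.178.32.0 - 25.178.63.255) does not contain 25.178.107.171
Longest matching prefix is /15 -> interface GigabitEthernet0/1.

GigabitEthernet0/1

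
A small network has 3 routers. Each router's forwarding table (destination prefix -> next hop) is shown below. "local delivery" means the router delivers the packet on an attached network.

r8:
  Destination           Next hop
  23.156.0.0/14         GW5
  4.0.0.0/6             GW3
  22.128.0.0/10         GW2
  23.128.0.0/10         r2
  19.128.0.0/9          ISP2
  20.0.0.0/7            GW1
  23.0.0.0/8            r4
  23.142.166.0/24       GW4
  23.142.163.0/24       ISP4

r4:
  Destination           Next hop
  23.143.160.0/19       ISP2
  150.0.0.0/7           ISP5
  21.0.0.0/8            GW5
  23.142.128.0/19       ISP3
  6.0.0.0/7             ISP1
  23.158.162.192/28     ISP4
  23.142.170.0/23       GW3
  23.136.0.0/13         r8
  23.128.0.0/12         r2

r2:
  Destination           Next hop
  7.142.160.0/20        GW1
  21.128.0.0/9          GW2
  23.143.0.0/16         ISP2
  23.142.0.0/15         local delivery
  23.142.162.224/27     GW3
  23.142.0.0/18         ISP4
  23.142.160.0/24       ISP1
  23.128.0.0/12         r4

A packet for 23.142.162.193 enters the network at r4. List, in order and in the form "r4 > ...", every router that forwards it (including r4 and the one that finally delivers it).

r4 > r8 > r2

At r4: longest match for 23.142.162.193 is 23.136.0.0/13 -> r8
At r8: longest match for 23.142.162.193 is 23.128.0.0/10 -> r2
At r2: longest match for 23.142.162.193 is 23.142.0.0/15 -> local delivery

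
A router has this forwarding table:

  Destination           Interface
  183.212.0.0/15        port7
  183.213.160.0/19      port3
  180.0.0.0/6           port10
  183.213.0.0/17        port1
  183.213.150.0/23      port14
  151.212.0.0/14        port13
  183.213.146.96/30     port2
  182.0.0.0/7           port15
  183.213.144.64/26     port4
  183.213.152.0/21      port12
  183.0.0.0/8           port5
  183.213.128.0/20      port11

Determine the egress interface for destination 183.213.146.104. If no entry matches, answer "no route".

Routes whose prefix contains 183.213.146.104:
  180.0.0.0/6 (180.0.0.0 - 183.255.255.255) -> port10
  182.0.0.0/7 (182.0.0.0 - 183.255.255.255) -> port15
  183.0.0.0/8 (183.0.0.0 - 183.255.255.255) -> port5
  183.212.0.0/15 (183.212.0.0 - 183.213.255.255) -> port7
More-specific entries that do NOT match:
  183.213.146.96/30 (183.213.146.96 - 183.213.146.99) does not contain 183.213.146.104
  183.213.144.64/26 (183.213.144.64 - 183.213.144.127) does not contain 183.213.146.104
  183.213.150.0/23 (183.213.150.0 - 183.213.151.255) does not contain 183.213.146.104
  183.213.152.0/21 (183.213.152.0 - 183.213.159.255) does not contain 183.213.146.104
  183.213.128.0/20 (183.213.128.0 - 183.213.143.255) does not contain 183.213.146.104
  183.213.160.0/19 (183.213.160.0 - 183.213.191.255) does not contain 183.213.146.104
  183.213.0.0/17 (183.213.0.0 - 183.213.127.255) does not contain 183.213.146.104
Longest matching prefix is /15 -> interface port7.

port7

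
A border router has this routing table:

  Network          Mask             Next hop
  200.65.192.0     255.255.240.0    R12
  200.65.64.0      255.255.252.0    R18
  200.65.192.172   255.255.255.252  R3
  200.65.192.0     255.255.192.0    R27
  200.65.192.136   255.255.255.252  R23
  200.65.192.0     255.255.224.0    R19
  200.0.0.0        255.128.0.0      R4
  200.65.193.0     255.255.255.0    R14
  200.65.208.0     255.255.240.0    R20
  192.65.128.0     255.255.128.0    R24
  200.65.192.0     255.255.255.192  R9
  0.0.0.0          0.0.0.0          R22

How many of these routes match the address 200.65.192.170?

Prefixes containing 200.65.192.170:
  0.0.0.0/0 (default, matches everything)
  200.0.0.0/9 (200.0.0.0 - 200.127.255.255)
  200.65.192.0/18 (200.65.192.0 - 200.65.255.255)
  200.65.192.0/19 (200.65.192.0 - 200.65.223.255)
  200.65.192.0/20 (200.65.192.0 - 200.65.207.255)
Total matching entries: 5.

5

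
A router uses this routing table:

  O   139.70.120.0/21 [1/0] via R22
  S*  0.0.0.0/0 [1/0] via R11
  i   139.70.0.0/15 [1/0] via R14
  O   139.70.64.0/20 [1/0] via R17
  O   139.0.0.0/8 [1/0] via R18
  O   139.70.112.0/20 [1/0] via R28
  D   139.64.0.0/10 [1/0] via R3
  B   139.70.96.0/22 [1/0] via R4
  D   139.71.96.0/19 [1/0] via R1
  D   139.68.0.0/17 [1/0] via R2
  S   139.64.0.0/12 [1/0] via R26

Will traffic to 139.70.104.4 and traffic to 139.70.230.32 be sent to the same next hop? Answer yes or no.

139.70.104.4: longest match 139.70.0.0/15 -> R14
139.70.230.32: longest match 139.70.0.0/15 -> R14

yes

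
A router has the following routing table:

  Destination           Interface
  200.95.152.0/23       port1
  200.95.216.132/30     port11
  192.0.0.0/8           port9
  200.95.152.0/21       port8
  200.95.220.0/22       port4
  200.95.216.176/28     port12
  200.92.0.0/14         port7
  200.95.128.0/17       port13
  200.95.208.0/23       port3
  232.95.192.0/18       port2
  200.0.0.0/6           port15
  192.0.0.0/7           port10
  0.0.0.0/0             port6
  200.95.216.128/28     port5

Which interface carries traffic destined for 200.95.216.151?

port13

Routes whose prefix contains 200.95.216.151:
  0.0.0.0/0 (default, matches everything) -> port6
  200.0.0.0/6 (200.0.0.0 - 203.255.255.255) -> port15
  200.92.0.0/14 (200.92.0.0 - 200.95.255.255) -> port7
  200.95.128.0/17 (200.95.128.0 - 200.95.255.255) -> port13
More-specific entries that do NOT match:
  200.95.216.132/30 (200.95.216.132 - 200.95.216.135) does not contain 200.95.216.151
  200.95.216.176/28 (200.95.216.176 - 200.95.216.191) does not contain 200.95.216.151
  200.95.216.128/28 (200.95.216.128 - 200.95.216.143) does not contain 200.95.216.151
  200.95.152.0/23 (200.95.152.0 - 200.95.153.255) does not contain 200.95.216.151
  200.95.208.0/23 (200.95.208.0 - 200.95.209.255) does not contain 200.95.216.151
  200.95.220.0/22 (200.95.220.0 - 200.95.223.255) does not contain 200.95.216.151
  200.95.152.0/21 (200.95.152.0 - 200.95.159.255) does not contain 200.95.216.151
  232.95.192.0/18 (232.95.192.0 - 232.95.255.255) does not contain 200.95.216.151
Longest matching prefix is /17 -> interface port13.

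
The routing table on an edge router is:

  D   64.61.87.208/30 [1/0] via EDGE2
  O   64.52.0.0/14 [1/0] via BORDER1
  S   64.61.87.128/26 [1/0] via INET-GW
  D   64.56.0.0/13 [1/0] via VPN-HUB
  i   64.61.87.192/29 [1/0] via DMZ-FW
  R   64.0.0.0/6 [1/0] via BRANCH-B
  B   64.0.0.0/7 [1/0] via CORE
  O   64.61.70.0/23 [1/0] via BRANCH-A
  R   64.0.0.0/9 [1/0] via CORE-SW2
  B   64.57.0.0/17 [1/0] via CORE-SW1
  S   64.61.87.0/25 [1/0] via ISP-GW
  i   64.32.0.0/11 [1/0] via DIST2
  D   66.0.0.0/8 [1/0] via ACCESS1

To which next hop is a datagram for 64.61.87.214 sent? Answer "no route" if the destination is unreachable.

Routes whose prefix contains 64.61.87.214:
  64.0.0.0/6 (64.0.0.0 - 67.255.255.255) -> BRANCH-B
  64.0.0.0/7 (64.0.0.0 - 65.255.255.255) -> CORE
  64.0.0.0/9 (64.0.0.0 - 64.127.255.255) -> CORE-SW2
  64.32.0.0/11 (64.32.0.0 - 64.63.255.255) -> DIST2
  64.56.0.0/13 (64.56.0.0 - 64.63.255.255) -> VPN-HUB
More-specific entries that do NOT match:
  64.61.87.208/30 (64.61.87.208 - 64.61.87.211) does not contain 64.61.87.214
  64.61.87.192/29 (64.61.87.192 - 64.61.87.199) does not contain 64.61.87.214
  64.61.87.128/26 (64.61.87.128 - 64.61.87.191) does not contain 64.61.87.214
  64.61.87.0/25 (64.61.87.0 - 64.61.87.127) does not contain 64.61.87.214
  64.61.70.0/23 (64.61.70.0 - 64.61.71.255) does not contain 64.61.87.214
  64.57.0.0/17 (64.57.0.0 - 64.57.127.255) does not contain 64.61.87.214
  64.52.0.0/14 (64.52.0.0 - 64.55.255.255) does not contain 64.61.87.214
Longest matching prefix is /13 -> next hop VPN-HUB.

VPN-HUB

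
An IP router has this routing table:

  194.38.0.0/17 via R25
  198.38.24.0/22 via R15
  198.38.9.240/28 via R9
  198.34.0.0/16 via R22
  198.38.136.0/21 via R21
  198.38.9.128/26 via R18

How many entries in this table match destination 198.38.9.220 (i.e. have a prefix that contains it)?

No listed prefix contains 198.38.9.220.
Total matching entries: 0.

0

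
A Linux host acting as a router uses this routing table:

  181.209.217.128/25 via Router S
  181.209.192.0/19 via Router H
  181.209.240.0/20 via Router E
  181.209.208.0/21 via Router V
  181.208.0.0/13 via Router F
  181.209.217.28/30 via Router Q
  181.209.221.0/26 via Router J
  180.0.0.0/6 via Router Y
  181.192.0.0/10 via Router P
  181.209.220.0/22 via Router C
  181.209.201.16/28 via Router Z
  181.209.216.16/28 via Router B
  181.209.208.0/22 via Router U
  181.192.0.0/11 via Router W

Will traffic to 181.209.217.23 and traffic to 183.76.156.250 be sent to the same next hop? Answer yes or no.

no

181.209.217.23: longest match 181.209.192.0/19 -> Router H
183.76.156.250: longest match 180.0.0.0/6 -> Router Y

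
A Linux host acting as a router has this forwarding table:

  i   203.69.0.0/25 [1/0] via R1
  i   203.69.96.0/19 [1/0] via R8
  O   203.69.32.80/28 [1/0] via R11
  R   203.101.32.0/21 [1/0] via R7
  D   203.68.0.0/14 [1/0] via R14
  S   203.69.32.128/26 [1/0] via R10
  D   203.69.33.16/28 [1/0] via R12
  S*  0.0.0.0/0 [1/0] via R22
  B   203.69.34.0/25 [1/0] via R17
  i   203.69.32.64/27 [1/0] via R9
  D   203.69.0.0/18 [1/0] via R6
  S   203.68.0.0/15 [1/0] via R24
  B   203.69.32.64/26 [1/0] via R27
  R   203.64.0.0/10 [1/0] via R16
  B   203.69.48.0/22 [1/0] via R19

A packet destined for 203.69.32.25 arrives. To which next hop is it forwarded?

Routes whose prefix contains 203.69.32.25:
  0.0.0.0/0 (default, matches everything) -> R22
  203.64.0.0/10 (203.64.0.0 - 203.127.255.255) -> R16
  203.68.0.0/14 (203.68.0.0 - 203.71.255.255) -> R14
  203.68.0.0/15 (203.68.0.0 - 203.69.255.255) -> R24
  203.69.0.0/18 (203.69.0.0 - 203.69.63.255) -> R6
More-specific entries that do NOT match:
  203.69.32.80/28 (203.69.32.80 - 203.69.32.95) does not contain 203.69.32.25
  203.69.33.16/28 (203.69.33.16 - 203.69.33.31) does not contain 203.69.32.25
  203.69.32.64/27 (203.69.32.64 - 203.69.32.95) does not contain 203.69.32.25
  203.69.32.128/26 (203.69.32.128 - 203.69.32.191) does not contain 203.69.32.25
  203.69.32.64/26 (203.69.32.64 - 203.69.32.127) does not contain 203.69.32.25
  203.69.0.0/25 (203.69.0.0 - 203.69.0.127) does not contain 203.69.32.25
  203.69.34.0/25 (203.69.34.0 - 203.69.34.127) does not contain 203.69.32.25
  203.69.48.0/22 (203.69.48.0 - 203.69.51.255) does not contain 203.69.32.25
  203.101.32.0/21 (203.101.32.0 - 203.101.39.255) does not contain 203.69.32.25
  203.69.96.0/19 (203.69.96.0 - 203.69.127.255) does not contain 203.69.32.25
Longest matching prefix is /18 -> next hop R6.

R6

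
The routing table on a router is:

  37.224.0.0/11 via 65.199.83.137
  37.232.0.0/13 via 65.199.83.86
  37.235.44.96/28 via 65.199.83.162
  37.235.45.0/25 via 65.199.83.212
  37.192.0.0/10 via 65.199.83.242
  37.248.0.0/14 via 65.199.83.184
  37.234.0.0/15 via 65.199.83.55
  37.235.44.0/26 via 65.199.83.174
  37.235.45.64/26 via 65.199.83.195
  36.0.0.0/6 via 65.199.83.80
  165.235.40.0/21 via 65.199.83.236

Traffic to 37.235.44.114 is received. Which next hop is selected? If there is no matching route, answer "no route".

Routes whose prefix contains 37.235.44.114:
  36.0.0.0/6 (36.0.0.0 - 39.255.255.255) -> 65.199.83.80
  37.192.0.0/10 (37.192.0.0 - 37.255.255.255) -> 65.199.83.242
  37.224.0.0/11 (37.224.0.0 - 37.255.255.255) -> 65.199.83.137
  37.232.0.0/13 (37.232.0.0 - 37.239.255.255) -> 65.199.83.86
  37.234.0.0/15 (37.234.0.0 - 37.235.255.255) -> 65.199.83.55
More-specific entries that do NOT match:
  37.235.44.96/28 (37.235.44.96 - 37.235.44.111) does not contain 37.235.44.114
  37.235.44.0/26 (37.235.44.0 - 37.235.44.63) does not contain 37.235.44.114
  37.235.45.64/26 (37.235.45.64 - 37.235.45.127) does not contain 37.235.44.114
  37.235.45.0/25 (37.235.45.0 - 37.235.45.127) does not contain 37.235.44.114
  165.235.40.0/21 (165.235.40.0 - 165.235.47.255) does not contain 37.235.44.114
Longest matching prefix is /15 -> next hop 65.199.83.55.

65.199.83.55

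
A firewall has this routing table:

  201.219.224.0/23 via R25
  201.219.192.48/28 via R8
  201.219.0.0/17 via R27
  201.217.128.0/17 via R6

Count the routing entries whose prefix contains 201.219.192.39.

0

No listed prefix contains 201.219.192.39.
Total matching entries: 0.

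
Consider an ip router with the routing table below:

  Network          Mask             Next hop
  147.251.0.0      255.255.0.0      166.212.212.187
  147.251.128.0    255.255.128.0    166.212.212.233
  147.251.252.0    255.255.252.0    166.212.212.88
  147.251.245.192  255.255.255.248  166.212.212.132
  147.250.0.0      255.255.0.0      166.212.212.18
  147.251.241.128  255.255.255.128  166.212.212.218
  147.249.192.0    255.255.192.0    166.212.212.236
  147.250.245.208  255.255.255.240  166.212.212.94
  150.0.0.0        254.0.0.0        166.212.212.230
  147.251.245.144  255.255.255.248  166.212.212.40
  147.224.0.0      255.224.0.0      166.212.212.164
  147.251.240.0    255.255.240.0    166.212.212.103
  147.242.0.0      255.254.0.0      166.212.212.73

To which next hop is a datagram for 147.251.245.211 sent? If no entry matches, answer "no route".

166.212.212.103

Routes whose prefix contains 147.251.245.211:
  147.224.0.0/11 (147.224.0.0 - 147.255.255.255) -> 166.212.212.164
  147.251.0.0/16 (147.251.0.0 - 147.251.255.255) -> 166.212.212.187
  147.251.128.0/17 (147.251.128.0 - 147.251.255.255) -> 166.212.212.233
  147.251.240.0/20 (147.251.240.0 - 147.251.255.255) -> 166.212.212.103
More-specific entries that do NOT match:
  147.251.245.192/29 (147.251.245.192 - 147.251.245.199) does not contain 147.251.245.211
  147.251.245.144/29 (147.251.245.144 - 147.251.245.151) does not contain 147.251.245.211
  147.250.245.208/28 (147.250.245.208 - 147.250.245.223) does not contain 147.251.245.211
  147.251.241.128/25 (147.251.241.128 - 147.251.241.255) does not contain 147.251.245.211
  147.251.252.0/22 (147.251.252.0 - 147.251.255.255) does not contain 147.251.245.211
Longest matching prefix is /20 -> next hop 166.212.212.103.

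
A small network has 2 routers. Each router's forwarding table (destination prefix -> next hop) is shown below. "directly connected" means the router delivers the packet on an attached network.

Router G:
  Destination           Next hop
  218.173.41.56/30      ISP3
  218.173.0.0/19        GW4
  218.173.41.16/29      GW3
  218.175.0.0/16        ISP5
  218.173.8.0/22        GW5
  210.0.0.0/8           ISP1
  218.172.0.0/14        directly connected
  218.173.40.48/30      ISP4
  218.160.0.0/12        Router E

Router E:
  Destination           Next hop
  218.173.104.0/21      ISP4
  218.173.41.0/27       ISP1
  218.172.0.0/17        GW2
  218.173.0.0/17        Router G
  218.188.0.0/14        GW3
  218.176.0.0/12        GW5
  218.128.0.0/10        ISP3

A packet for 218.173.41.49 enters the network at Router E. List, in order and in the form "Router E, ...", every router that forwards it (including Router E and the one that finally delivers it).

At Router E: longest match for 218.173.41.49 is 218.173.0.0/17 -> Router G
At Router G: longest match for 218.173.41.49 is 218.172.0.0/14 -> directly connected

Router E, Router G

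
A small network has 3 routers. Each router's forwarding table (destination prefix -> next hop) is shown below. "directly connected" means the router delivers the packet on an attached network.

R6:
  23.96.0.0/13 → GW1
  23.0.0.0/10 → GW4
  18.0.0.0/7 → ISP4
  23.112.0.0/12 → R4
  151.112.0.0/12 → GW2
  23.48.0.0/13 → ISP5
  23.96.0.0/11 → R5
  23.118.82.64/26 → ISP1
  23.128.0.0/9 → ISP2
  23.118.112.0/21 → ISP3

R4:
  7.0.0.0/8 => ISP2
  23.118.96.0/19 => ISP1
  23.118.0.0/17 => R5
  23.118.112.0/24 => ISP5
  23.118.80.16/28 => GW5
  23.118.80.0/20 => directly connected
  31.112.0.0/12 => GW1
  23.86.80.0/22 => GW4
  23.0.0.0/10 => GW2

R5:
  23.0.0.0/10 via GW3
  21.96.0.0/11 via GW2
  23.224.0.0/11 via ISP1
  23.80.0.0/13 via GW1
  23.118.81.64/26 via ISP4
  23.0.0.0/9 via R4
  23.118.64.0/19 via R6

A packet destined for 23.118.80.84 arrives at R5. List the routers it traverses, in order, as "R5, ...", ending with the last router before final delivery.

R5, R6, R4

At R5: longest match for 23.118.80.84 is 23.118.64.0/19 -> R6
At R6: longest match for 23.118.80.84 is 23.112.0.0/12 -> R4
At R4: longest match for 23.118.80.84 is 23.118.80.0/20 -> directly connected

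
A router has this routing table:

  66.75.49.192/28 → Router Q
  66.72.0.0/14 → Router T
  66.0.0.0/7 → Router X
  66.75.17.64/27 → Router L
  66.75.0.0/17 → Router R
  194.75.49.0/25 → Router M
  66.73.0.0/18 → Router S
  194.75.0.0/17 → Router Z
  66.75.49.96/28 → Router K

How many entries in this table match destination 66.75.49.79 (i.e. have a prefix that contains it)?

Prefixes containing 66.75.49.79:
  66.0.0.0/7 (66.0.0.0 - 67.255.255.255)
  66.72.0.0/14 (66.72.0.0 - 66.75.255.255)
  66.75.0.0/17 (66.75.0.0 - 66.75.127.255)
Total matching entries: 3.

3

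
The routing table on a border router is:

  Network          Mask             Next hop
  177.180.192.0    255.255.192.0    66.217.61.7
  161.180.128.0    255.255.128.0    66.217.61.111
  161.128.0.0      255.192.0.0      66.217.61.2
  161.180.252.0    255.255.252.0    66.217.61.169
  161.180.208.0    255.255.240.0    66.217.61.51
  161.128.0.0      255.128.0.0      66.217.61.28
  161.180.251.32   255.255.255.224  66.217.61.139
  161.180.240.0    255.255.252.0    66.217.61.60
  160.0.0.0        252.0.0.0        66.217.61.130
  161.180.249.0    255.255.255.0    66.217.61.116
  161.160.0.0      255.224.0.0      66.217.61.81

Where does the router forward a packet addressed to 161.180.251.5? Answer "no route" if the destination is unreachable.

66.217.61.111

Routes whose prefix contains 161.180.251.5:
  160.0.0.0/6 (160.0.0.0 - 163.255.255.255) -> 66.217.61.130
  161.128.0.0/9 (161.128.0.0 - 161.255.255.255) -> 66.217.61.28
  161.128.0.0/10 (161.128.0.0 - 161.191.255.255) -> 66.217.61.2
  161.160.0.0/11 (161.160.0.0 - 161.191.255.255) -> 66.217.61.81
  161.180.128.0/17 (161.180.128.0 - 161.180.255.255) -> 66.217.61.111
More-specific entries that do NOT match:
  161.180.251.32/27 (161.180.251.32 - 161.180.251.63) does not contain 161.180.251.5
  161.180.249.0/24 (161.180.249.0 - 161.180.249.255) does not contain 161.180.251.5
  161.180.252.0/22 (161.180.252.0 - 161.180.255.255) does not contain 161.180.251.5
  161.180.240.0/22 (161.180.240.0 - 161.180.243.255) does not contain 161.180.251.5
  161.180.208.0/20 (161.180.208.0 - 161.180.223.255) does not contain 161.180.251.5
  177.180.192.0/18 (177.180.192.0 - 177.180.255.255) does not contain 161.180.251.5
Longest matching prefix is /17 -> next hop 66.217.61.111.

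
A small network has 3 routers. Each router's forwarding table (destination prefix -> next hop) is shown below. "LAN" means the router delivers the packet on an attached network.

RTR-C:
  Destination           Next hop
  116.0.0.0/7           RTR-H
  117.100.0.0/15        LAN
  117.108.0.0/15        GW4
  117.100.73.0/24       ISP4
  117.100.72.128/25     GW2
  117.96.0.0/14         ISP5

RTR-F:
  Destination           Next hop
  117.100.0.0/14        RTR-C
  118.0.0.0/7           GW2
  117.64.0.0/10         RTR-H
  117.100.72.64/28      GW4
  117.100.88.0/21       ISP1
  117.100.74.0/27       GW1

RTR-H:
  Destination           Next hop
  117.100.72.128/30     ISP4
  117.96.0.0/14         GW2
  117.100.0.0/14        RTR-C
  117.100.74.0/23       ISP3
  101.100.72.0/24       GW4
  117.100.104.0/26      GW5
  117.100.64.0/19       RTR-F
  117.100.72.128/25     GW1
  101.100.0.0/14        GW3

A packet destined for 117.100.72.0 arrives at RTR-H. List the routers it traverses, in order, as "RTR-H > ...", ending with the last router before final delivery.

At RTR-H: longest match for 117.100.72.0 is 117.100.64.0/19 -> RTR-F
At RTR-F: longest match for 117.100.72.0 is 117.100.0.0/14 -> RTR-C
At RTR-C: longest match for 117.100.72.0 is 117.100.0.0/15 -> LAN

RTR-H > RTR-F > RTR-C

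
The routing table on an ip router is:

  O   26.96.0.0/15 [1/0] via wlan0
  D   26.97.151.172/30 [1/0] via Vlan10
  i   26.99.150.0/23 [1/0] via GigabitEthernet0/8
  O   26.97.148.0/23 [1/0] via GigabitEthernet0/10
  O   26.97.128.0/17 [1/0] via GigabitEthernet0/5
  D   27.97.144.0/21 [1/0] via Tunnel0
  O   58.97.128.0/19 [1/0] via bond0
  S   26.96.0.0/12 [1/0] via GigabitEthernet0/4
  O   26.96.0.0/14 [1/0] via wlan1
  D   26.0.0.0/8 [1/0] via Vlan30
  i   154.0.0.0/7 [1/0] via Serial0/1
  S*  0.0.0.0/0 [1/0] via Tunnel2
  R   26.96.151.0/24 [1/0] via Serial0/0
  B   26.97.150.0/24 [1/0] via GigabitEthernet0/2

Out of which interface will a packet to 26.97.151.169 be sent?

GigabitEthernet0/5

Routes whose prefix contains 26.97.151.169:
  0.0.0.0/0 (default, matches everything) -> Tunnel2
  26.0.0.0/8 (26.0.0.0 - 26.255.255.255) -> Vlan30
  26.96.0.0/12 (26.96.0.0 - 26.111.255.255) -> GigabitEthernet0/4
  26.96.0.0/14 (26.96.0.0 - 26.99.255.255) -> wlan1
  26.96.0.0/15 (26.96.0.0 - 26.97.255.255) -> wlan0
  26.97.128.0/17 (26.97.128.0 - 26.97.255.255) -> GigabitEthernet0/5
More-specific entries that do NOT match:
  26.97.151.172/30 (26.97.151.172 - 26.97.151.175) does not contain 26.97.151.169
  26.96.151.0/24 (26.96.151.0 - 26.96.151.255) does not contain 26.97.151.169
  26.97.150.0/24 (26.97.150.0 - 26.97.150.255) does not contain 26.97.151.169
  26.99.150.0/23 (26.99.150.0 - 26.99.151.255) does not contain 26.97.151.169
  26.97.148.0/23 (26.97.148.0 - 26.97.149.255) does not contain 26.97.151.169
  27.97.144.0/21 (27.97.144.0 - 27.97.151.255) does not contain 26.97.151.169
  58.97.128.0/19 (58.97.128.0 - 58.97.159.255) does not contain 26.97.151.169
Longest matching prefix is /17 -> interface GigabitEthernet0/5.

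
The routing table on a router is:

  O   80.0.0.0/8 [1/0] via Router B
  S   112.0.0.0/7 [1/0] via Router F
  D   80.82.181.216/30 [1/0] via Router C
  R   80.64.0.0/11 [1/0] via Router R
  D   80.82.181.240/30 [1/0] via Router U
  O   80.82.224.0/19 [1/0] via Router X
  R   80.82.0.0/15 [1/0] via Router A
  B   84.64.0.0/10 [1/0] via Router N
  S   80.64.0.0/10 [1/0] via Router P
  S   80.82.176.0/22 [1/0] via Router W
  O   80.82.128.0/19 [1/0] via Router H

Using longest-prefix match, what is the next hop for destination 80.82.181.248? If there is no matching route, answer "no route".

Routes whose prefix contains 80.82.181.248:
  80.0.0.0/8 (80.0.0.0 - 80.255.255.255) -> Router B
  80.64.0.0/10 (80.64.0.0 - 80.127.255.255) -> Router P
  80.64.0.0/11 (80.64.0.0 - 80.95.255.255) -> Router R
  80.82.0.0/15 (80.82.0.0 - 80.83.255.255) -> Router A
More-specific entries that do NOT match:
  80.82.181.216/30 (80.82.181.216 - 80.82.181.219) does not contain 80.82.181.248
  80.82.181.240/30 (80.82.181.240 - 80.82.181.243) does not contain 80.82.181.248
  80.82.176.0/22 (80.82.176.0 - 80.82.179.255) does not contain 80.82.181.248
  80.82.224.0/19 (80.82.224.0 - 80.82.255.255) does not contain 80.82.181.248
  80.82.128.0/19 (80.82.128.0 - 80.82.159.255) does not contain 80.82.181.248
Longest matching prefix is /15 -> next hop Router A.

Router A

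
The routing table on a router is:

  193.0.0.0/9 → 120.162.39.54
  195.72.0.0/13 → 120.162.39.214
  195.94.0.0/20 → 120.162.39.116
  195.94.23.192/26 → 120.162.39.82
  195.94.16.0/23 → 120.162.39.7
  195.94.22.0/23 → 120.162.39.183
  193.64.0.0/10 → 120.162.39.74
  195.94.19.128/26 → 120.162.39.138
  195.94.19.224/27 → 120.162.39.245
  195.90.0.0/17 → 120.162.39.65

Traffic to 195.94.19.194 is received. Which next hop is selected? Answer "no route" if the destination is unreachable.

No entry's prefix contains 195.94.19.194; there is no default route.

no route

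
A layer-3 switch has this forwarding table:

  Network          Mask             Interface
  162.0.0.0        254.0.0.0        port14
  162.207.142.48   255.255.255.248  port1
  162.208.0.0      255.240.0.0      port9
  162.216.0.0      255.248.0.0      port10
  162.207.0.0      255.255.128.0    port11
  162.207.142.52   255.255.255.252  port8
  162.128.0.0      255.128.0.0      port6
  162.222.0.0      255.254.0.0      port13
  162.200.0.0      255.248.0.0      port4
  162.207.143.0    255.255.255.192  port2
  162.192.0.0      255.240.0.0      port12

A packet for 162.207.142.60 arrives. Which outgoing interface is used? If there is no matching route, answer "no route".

port4

Routes whose prefix contains 162.207.142.60:
  162.0.0.0/7 (162.0.0.0 - 163.255.255.255) -> port14
  162.128.0.0/9 (162.128.0.0 - 162.255.255.255) -> port6
  162.192.0.0/12 (162.192.0.0 - 162.207.255.255) -> port12
  162.200.0.0/13 (162.200.0.0 - 162.207.255.255) -> port4
More-specific entries that do NOT match:
  162.207.142.52/30 (162.207.142.52 - 162.207.142.55) does not contain 162.207.142.60
  162.207.142.48/29 (162.207.142.48 - 162.207.142.55) does not contain 162.207.142.60
  162.207.143.0/26 (162.207.143.0 - 162.207.143.63) does not contain 162.207.142.60
  162.207.0.0/17 (162.207.0.0 - 162.207.127.255) does not contain 162.207.142.60
  162.222.0.0/15 (162.222.0.0 - 162.223.255.255) does not contain 162.207.142.60
Longest matching prefix is /13 -> interface port4.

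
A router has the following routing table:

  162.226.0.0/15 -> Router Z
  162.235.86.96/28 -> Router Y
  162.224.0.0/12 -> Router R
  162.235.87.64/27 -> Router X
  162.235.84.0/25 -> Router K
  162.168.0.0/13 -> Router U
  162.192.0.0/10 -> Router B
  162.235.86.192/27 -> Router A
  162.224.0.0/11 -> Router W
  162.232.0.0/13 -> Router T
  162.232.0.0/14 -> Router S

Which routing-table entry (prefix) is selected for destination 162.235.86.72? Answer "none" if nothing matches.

162.232.0.0/14

Entries matching 162.235.86.72:
  162.192.0.0/10 (162.192.0.0 - 162.255.255.255)
  162.224.0.0/11 (162.224.0.0 - 162.255.255.255)
  162.224.0.0/12 (162.224.0.0 - 162.239.255.255)
  162.232.0.0/13 (162.232.0.0 - 162.239.255.255)
  162.232.0.0/14 (162.232.0.0 - 162.235.255.255)
Most specific is 162.232.0.0/14.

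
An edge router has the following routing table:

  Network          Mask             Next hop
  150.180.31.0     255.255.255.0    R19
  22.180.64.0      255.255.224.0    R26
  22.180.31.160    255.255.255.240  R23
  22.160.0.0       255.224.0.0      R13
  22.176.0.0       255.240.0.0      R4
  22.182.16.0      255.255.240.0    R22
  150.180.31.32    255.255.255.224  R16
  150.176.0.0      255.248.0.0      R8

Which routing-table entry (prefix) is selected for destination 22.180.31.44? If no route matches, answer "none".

22.176.0.0/12

Entries matching 22.180.31.44:
  22.160.0.0/11 (22.160.0.0 - 22.191.255.255)
  22.176.0.0/12 (22.176.0.0 - 22.191.255.255)
Most specific is 22.176.0.0/12.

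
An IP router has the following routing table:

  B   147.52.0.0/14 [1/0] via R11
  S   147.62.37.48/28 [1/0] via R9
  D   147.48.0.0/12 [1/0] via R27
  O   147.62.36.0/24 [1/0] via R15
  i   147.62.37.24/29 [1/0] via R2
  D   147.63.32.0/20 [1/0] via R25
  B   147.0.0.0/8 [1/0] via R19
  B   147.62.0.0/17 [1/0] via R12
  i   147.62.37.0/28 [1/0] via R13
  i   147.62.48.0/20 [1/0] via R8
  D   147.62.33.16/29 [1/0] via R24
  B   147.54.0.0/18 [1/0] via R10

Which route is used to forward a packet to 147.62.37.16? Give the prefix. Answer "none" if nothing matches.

147.62.0.0/17

Entries matching 147.62.37.16:
  147.0.0.0/8 (147.0.0.0 - 147.255.255.255)
  147.48.0.0/12 (147.48.0.0 - 147.63.255.255)
  147.62.0.0/17 (147.62.0.0 - 147.62.127.255)
Most specific is 147.62.0.0/17.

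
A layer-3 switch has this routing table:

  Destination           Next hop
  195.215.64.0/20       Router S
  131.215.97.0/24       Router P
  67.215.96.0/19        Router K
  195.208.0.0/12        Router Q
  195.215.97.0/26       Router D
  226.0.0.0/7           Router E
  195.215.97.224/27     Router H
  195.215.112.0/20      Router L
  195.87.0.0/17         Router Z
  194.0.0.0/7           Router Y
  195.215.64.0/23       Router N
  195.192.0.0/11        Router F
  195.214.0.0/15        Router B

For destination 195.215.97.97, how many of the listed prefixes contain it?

4

Prefixes containing 195.215.97.97:
  194.0.0.0/7 (194.0.0.0 - 195.255.255.255)
  195.192.0.0/11 (195.192.0.0 - 195.223.255.255)
  195.208.0.0/12 (195.208.0.0 - 195.223.255.255)
  195.214.0.0/15 (195.214.0.0 - 195.215.255.255)
Total matching entries: 4.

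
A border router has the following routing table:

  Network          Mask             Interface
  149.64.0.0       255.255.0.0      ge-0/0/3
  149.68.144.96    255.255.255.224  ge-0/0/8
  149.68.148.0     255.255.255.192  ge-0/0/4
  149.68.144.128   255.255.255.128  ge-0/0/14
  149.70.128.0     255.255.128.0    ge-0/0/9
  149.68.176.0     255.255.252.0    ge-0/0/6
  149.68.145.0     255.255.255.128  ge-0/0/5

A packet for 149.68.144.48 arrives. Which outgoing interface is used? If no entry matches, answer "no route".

No entry's prefix contains 149.68.144.48; there is no default route.

no route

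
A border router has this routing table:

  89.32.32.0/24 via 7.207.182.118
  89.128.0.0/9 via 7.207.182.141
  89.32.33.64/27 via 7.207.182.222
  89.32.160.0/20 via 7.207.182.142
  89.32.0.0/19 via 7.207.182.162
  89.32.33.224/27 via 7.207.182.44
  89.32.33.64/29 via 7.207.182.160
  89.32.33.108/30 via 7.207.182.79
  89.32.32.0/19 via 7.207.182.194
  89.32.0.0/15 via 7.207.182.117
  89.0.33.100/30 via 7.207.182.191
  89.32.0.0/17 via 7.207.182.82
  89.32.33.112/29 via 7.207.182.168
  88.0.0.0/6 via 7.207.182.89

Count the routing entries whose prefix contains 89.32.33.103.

Prefixes containing 89.32.33.103:
  88.0.0.0/6 (88.0.0.0 - 91.255.255.255)
  89.32.0.0/15 (89.32.0.0 - 89.33.255.255)
  89.32.0.0/17 (89.32.0.0 - 89.32.127.255)
  89.32.32.0/19 (89.32.32.0 - 89.32.63.255)
Total matching entries: 4.

4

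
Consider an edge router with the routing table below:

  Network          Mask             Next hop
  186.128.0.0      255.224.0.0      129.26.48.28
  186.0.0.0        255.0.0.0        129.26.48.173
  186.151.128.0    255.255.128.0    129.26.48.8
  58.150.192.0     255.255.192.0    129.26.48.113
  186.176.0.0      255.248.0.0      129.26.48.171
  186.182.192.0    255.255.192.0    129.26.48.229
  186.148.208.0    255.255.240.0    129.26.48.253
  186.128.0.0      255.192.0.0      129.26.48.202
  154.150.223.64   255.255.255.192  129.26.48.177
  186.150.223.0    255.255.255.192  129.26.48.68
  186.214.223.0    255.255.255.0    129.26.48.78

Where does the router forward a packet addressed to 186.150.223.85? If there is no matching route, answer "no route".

Routes whose prefix contains 186.150.223.85:
  186.0.0.0/8 (186.0.0.0 - 186.255.255.255) -> 129.26.48.173
  186.128.0.0/10 (186.128.0.0 - 186.191.255.255) -> 129.26.48.202
  186.128.0.0/11 (186.128.0.0 - 186.159.255.255) -> 129.26.48.28
More-specific entries that do NOT match:
  154.150.223.64/26 (154.150.223.64 - 154.150.223.127) does not contain 186.150.223.85
  186.150.223.0/26 (186.150.223.0 - 186.150.223.63) does not contain 186.150.223.85
  186.214.223.0/24 (186.214.223.0 - 186.214.223.255) does not contain 186.150.223.85
  186.148.208.0/20 (186.148.208.0 - 186.148.223.255) does not contain 186.150.223.85
  58.150.192.0/18 (58.150.192.0 - 58.150.255.255) does not contain 186.150.223.85
  186.182.192.0/18 (186.182.192.0 - 186.182.255.255) does not contain 186.150.223.85
  186.151.128.0/17 (186.151.128.0 - 186.151.255.255) does not contain 186.150.223.85
  186.176.0.0/13 (186.176.0.0 - 186.183.255.255) does not contain 186.150.223.85
Longest matching prefix is /11 -> next hop 129.26.48.28.

129.26.48.28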